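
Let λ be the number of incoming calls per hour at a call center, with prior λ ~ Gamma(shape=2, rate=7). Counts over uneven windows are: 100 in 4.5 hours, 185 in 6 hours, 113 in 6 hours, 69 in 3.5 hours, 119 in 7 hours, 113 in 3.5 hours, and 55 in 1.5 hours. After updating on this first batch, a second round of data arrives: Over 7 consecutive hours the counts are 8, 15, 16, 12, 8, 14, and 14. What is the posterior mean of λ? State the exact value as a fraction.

Total count: 100 + 185 + 113 + 69 + 119 + 113 + 55 = 754.
Total exposure: 4.5 + 6 + 6 + 3.5 + 7 + 3.5 + 1.5 = 32 hours.
After the first batch: Gamma(2 + 754, 7 + 32) = Gamma(756, 39).
Total count: 8 + 15 + 16 + 12 + 8 + 14 + 14 = 87.
Total exposure: 7 hours.
After the second batch: Gamma(756 + 87, 39 + 7) = Gamma(843, 46).
Posterior mean = α'/β' = 843/46.

843/46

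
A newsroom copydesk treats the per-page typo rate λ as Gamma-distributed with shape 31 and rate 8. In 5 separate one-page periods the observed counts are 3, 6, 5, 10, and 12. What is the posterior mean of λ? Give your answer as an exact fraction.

67/13

Total count: 3 + 6 + 5 + 10 + 12 = 36.
Total exposure: 5 pages.
Posterior: α' = 31 + 36 = 67, β' = 8 + 5 = 13.
Posterior mean = α'/β' = 67/13.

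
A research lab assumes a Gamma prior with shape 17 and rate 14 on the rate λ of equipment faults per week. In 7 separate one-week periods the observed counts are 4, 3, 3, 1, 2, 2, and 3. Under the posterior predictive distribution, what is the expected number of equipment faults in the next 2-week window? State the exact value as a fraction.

Total count: 4 + 3 + 3 + 1 + 2 + 2 + 3 = 18.
Total exposure: 7 weeks.
Gamma(α, β) with Poisson data over total exposure Σt gives posterior Gamma(α+Σx, β+Σt) = Gamma(35, 21).
Predictive mean over a 2-week window = T·E[λ|data] = 2·35/21 = 10/3.

10/3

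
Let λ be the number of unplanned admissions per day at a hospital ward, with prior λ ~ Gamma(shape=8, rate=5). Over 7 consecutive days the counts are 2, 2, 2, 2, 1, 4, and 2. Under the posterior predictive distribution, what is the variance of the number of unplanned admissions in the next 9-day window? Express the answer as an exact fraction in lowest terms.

Total count: 2 + 2 + 2 + 2 + 1 + 4 + 2 = 15.
Total exposure: 7 days.
Posterior: α' = 8 + 15 = 23, β' = 5 + 7 = 12.
The posterior predictive for a window of length T is Negative Binomial with variance T·α'·(β'+T)/β'² = 9·23·21/144 = 483/16.

483/16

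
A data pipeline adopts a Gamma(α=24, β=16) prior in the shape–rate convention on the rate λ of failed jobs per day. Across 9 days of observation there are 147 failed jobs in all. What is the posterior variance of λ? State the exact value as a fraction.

Total count 147 over total exposure 9 days.
Gamma(α, β) with Poisson data over total exposure Σt gives posterior Gamma(α+Σx, β+Σt) = Gamma(171, 25).
Posterior variance = α'/β'² = 171/625.

171/625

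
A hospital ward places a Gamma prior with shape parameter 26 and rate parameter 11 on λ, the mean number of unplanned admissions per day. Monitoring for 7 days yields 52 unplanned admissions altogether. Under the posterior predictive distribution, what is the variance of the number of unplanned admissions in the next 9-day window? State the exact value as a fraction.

117/2

Total count 52 over total exposure 7 days.
The Gamma prior is conjugate for the Poisson rate, so λ | data ~ Gamma(26+52, 11+7) = Gamma(78, 18).
The posterior predictive for a window of length T is Negative Binomial with variance T·α'·(β'+T)/β'² = 9·78·27/324 = 117/2.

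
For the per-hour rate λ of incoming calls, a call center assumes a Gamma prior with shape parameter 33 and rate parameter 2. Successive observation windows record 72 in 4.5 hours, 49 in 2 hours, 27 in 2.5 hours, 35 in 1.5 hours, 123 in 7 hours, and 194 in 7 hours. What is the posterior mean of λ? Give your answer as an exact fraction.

Total count: 72 + 49 + 27 + 35 + 123 + 194 = 500.
Total exposure: 4.5 + 2 + 2.5 + 1.5 + 7 + 7 = 24.5 hours.
Gamma(α, β) with Poisson data over total exposure Σt gives posterior Gamma(α+Σx, β+Σt) = Gamma(533, 53/2).
Posterior mean = α'/β' = 533/(53/2) = 1066/53.

1066/53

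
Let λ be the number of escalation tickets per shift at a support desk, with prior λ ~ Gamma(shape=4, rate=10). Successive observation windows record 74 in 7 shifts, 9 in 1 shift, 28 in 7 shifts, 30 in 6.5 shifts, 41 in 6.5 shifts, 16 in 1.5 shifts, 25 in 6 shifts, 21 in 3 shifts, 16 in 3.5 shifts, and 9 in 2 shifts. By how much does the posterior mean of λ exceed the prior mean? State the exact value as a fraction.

Total count: 74 + 9 + 28 + 30 + 41 + 16 + 25 + 21 + 16 + 9 = 269.
Total exposure: 7 + 1 + 7 + 6.5 + 6.5 + 1.5 + 6 + 3 + 3.5 + 2 = 44 shifts.
Gamma(α, β) with Poisson data over total exposure Σt gives posterior Gamma(α+Σx, β+Σt) = Gamma(273, 54).
Posterior mean = 273/54 = 91/18; prior mean = 4/10 = 2/5. Difference = 91/18 − 2/5 = 419/90.

419/90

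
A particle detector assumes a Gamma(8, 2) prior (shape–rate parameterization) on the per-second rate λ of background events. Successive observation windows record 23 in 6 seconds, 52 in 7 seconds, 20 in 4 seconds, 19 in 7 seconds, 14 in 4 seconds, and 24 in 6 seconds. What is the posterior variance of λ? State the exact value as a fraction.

10/81

Total count: 23 + 52 + 20 + 19 + 14 + 24 = 152.
Total exposure: 6 + 7 + 4 + 7 + 4 + 6 = 34 seconds.
Posterior: α' = 8 + 152 = 160, β' = 2 + 34 = 36.
Posterior variance = α'/β'² = 160/1296 = 10/81.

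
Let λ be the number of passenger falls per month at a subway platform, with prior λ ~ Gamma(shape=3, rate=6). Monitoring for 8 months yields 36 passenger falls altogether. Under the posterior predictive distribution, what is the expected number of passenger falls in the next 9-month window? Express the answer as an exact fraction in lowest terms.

Total count 36 over total exposure 8 months.
The Gamma prior is conjugate for the Poisson rate, so λ | data ~ Gamma(3+36, 6+8) = Gamma(39, 14).
Predictive mean over a 9-month window = T·E[λ|data] = 9·39/14 = 351/14.

351/14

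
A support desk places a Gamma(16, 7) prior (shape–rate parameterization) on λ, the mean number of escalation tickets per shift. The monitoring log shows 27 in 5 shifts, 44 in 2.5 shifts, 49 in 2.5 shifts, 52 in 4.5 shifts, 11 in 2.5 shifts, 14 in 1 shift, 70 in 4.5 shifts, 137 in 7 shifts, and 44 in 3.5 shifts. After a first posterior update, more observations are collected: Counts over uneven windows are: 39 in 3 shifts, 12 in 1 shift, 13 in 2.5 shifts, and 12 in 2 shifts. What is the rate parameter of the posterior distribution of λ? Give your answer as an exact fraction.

Total count: 27 + 44 + 49 + 52 + 11 + 14 + 70 + 137 + 44 = 448.
Total exposure: 5 + 2.5 + 2.5 + 4.5 + 2.5 + 1 + 4.5 + 7 + 3.5 = 33 shifts.
After the first batch: Gamma(16 + 448, 7 + 33) = Gamma(464, 40).
Total count: 39 + 12 + 13 + 12 = 76.
Total exposure: 3 + 1 + 2.5 + 2 = 8.5 shifts.
After the second batch: Gamma(464 + 76, 40 + 8.5) = Gamma(540, 97/2).

97/2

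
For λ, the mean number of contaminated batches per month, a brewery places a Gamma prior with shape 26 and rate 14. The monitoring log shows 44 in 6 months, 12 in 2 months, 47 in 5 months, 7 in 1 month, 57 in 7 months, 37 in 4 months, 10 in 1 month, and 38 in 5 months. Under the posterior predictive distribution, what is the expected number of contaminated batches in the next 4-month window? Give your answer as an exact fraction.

Total count: 44 + 12 + 47 + 7 + 57 + 37 + 10 + 38 = 252.
Total exposure: 6 + 2 + 5 + 1 + 7 + 4 + 1 + 5 = 31 months.
By Gamma–Poisson conjugacy, the posterior is Gamma(α + Σx, β + Σt) = Gamma(26 + 252, 14 + 31) = Gamma(278, 45).
Predictive mean over a 4-month window = T·E[λ|data] = 4·278/45 = 1112/45.

1112/45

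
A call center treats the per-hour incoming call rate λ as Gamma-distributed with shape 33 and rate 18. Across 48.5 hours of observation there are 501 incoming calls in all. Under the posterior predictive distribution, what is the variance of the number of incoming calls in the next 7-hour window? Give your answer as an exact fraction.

Total count 501 over total exposure 48.5 hours.
By Gamma–Poisson conjugacy, the posterior is Gamma(α + Σx, β + Σt) = Gamma(33 + 501, 18 + 48.5) = Gamma(534, 133/2).
The posterior predictive for a window of length T is Negative Binomial with variance T·α'·(β'+T)/β'² = 7·534·(147/2)/(17689/4) = 22428/361.

22428/361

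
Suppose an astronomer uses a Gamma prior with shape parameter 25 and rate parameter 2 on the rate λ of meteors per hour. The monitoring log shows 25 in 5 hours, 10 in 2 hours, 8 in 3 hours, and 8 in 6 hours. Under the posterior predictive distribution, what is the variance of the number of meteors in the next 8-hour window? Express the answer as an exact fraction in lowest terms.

3952/81

Total count: 25 + 10 + 8 + 8 = 51.
Total exposure: 5 + 2 + 3 + 6 = 16 hours.
By Gamma–Poisson conjugacy, the posterior is Gamma(α + Σx, β + Σt) = Gamma(25 + 51, 2 + 16) = Gamma(76, 18).
The posterior predictive for a window of length T is Negative Binomial with variance T·α'·(β'+T)/β'² = 8·76·26/324 = 3952/81.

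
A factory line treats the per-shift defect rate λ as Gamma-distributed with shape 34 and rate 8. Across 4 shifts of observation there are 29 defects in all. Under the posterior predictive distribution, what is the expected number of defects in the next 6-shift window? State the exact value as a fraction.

63/2

Total count 29 over total exposure 4 shifts.
Posterior: α' = 34 + 29 = 63, β' = 8 + 4 = 12.
Predictive mean over a 6-shift window = T·E[λ|data] = 6·63/12 = 63/2.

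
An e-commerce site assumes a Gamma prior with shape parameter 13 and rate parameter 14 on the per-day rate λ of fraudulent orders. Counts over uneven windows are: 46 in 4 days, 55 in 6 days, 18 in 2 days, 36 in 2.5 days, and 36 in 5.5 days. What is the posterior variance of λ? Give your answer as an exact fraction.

Total count: 46 + 55 + 18 + 36 + 36 = 191.
Total exposure: 4 + 6 + 2 + 2.5 + 5.5 = 20 days.
Conjugate update: add total count to the shape and total exposure to the rate, giving Gamma(204, 34).
Posterior variance = α'/β'² = 204/1156 = 3/17.

3/17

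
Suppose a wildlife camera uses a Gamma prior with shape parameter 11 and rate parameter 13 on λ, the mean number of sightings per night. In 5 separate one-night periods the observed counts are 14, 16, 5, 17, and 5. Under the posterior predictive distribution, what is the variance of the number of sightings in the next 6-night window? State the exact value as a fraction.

Total count: 14 + 16 + 5 + 17 + 5 = 57.
Total exposure: 5 nights.
The Gamma prior is conjugate for the Poisson rate, so λ | data ~ Gamma(11+57, 13+5) = Gamma(68, 18).
The posterior predictive for a window of length T is Negative Binomial with variance T·α'·(β'+T)/β'² = 6·68·24/324 = 272/9.

272/9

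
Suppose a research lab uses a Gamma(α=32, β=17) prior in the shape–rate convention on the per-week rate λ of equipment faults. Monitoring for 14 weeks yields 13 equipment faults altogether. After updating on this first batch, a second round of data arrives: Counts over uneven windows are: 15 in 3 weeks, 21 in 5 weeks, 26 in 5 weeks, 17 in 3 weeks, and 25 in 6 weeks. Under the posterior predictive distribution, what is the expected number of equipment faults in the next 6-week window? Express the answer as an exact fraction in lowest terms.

894/53

Total count 13 over total exposure 14 weeks.
After the first batch: Gamma(32 + 13, 17 + 14) = Gamma(45, 31).
Total count: 15 + 21 + 26 + 17 + 25 = 104.
Total exposure: 3 + 5 + 5 + 3 + 6 = 22 weeks.
After the second batch: Gamma(45 + 104, 31 + 22) = Gamma(149, 53).
Predictive mean over a 6-week window = T·E[λ|data] = 6·149/53 = 894/53.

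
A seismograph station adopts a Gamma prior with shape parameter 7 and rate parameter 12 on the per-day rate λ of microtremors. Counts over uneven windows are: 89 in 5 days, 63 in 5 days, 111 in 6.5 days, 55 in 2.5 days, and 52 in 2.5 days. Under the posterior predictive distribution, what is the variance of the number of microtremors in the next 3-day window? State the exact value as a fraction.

165126/4489

Total count: 89 + 63 + 111 + 55 + 52 = 370.
Total exposure: 5 + 5 + 6.5 + 2.5 + 2.5 = 21.5 days.
The Gamma prior is conjugate for the Poisson rate, so λ | data ~ Gamma(7+370, 12+21.5) = Gamma(377, 67/2).
The posterior predictive for a window of length T is Negative Binomial with variance T·α'·(β'+T)/β'² = 3·377·(73/2)/(4489/4) = 165126/4489.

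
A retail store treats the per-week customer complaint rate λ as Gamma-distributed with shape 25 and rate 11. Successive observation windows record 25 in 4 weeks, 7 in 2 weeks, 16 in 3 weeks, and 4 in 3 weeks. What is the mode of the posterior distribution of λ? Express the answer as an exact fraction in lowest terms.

76/23

Total count: 25 + 7 + 16 + 4 = 52.
Total exposure: 4 + 2 + 3 + 3 = 12 weeks.
The Gamma prior is conjugate for the Poisson rate, so λ | data ~ Gamma(25+52, 11+12) = Gamma(77, 23).
Posterior mode = (α'−1)/β' = 76/23.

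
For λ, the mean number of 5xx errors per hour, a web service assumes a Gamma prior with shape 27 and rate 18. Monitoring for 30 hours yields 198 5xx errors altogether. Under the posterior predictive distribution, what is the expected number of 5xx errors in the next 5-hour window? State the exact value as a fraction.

375/16

Total count 198 over total exposure 30 hours.
Gamma(α, β) with Poisson data over total exposure Σt gives posterior Gamma(α+Σx, β+Σt) = Gamma(225, 48).
Predictive mean over a 5-hour window = T·E[λ|data] = 5·225/48 = 375/16.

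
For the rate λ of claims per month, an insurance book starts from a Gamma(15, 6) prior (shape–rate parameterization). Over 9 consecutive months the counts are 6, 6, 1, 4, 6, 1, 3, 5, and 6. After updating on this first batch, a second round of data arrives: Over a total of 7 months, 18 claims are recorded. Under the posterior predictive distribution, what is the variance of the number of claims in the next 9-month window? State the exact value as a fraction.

Total count: 6 + 6 + 1 + 4 + 6 + 1 + 3 + 5 + 6 = 38.
Total exposure: 9 months.
After the first batch: Gamma(15 + 38, 6 + 9) = Gamma(53, 15).
Total count 18 over total exposure 7 months.
After the second batch: Gamma(53 + 18, 15 + 7) = Gamma(71, 22).
The posterior predictive for a window of length T is Negative Binomial with variance T·α'·(β'+T)/β'² = 9·71·31/484 = 19809/484.

19809/484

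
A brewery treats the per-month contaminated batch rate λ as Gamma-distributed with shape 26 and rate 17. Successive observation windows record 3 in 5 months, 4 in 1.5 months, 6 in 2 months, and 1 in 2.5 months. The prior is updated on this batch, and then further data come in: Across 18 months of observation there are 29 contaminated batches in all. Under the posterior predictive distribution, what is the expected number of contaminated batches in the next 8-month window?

12

Total count: 3 + 4 + 6 + 1 = 14.
Total exposure: 5 + 1.5 + 2 + 2.5 = 11 months.
After the first batch: Gamma(26 + 14, 17 + 11) = Gamma(40, 28).
Total count 29 over total exposure 18 months.
After the second batch: Gamma(40 + 29, 28 + 18) = Gamma(69, 46).
Predictive mean over an 8-month window = T·E[λ|data] = 8·69/46 = 12.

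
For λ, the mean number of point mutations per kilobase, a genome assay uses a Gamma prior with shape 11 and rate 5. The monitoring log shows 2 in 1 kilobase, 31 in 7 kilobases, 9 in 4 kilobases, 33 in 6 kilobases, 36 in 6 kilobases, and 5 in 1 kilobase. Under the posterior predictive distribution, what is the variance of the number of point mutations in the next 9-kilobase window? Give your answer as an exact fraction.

4953/100

Total count: 2 + 31 + 9 + 33 + 36 + 5 = 116.
Total exposure: 1 + 7 + 4 + 6 + 6 + 1 = 25 kilobases.
The Gamma prior is conjugate for the Poisson rate, so λ | data ~ Gamma(11+116, 5+25) = Gamma(127, 30).
The posterior predictive for a window of length T is Negative Binomial with variance T·α'·(β'+T)/β'² = 9·127·39/900 = 4953/100.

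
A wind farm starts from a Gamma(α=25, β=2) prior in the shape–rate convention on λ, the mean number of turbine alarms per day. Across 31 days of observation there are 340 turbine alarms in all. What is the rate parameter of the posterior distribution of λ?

33

Total count 340 over total exposure 31 days.
Posterior: α' = 25 + 340 = 365, β' = 2 + 31 = 33.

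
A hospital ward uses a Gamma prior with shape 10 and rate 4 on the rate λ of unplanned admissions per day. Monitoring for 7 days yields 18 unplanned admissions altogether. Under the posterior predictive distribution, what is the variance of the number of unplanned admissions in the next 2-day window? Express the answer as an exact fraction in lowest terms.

Total count 18 over total exposure 7 days.
Conjugate update: add total count to the shape and total exposure to the rate, giving Gamma(28, 11).
The posterior predictive for a window of length T is Negative Binomial with variance T·α'·(β'+T)/β'² = 2·28·13/121 = 728/121.

728/121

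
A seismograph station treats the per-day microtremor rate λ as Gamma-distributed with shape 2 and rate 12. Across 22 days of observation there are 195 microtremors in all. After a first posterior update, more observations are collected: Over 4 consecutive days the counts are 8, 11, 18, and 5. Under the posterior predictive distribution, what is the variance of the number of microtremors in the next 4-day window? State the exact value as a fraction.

10038/361

Total count 195 over total exposure 22 days.
After the first batch: Gamma(2 + 195, 12 + 22) = Gamma(197, 34).
Total count: 8 + 11 + 18 + 5 = 42.
Total exposure: 4 days.
After the second batch: Gamma(197 + 42, 34 + 4) = Gamma(239, 38).
The posterior predictive for a window of length T is Negative Binomial with variance T·α'·(β'+T)/β'² = 4·239·42/1444 = 10038/361.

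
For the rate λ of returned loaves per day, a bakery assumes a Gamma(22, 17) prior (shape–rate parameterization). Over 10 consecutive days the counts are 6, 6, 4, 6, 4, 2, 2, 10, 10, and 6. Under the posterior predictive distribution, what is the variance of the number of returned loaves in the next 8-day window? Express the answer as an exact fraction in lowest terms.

7280/243

Total count: 6 + 6 + 4 + 6 + 4 + 2 + 2 + 10 + 10 + 6 = 56.
Total exposure: 10 days.
Conjugate update: add total count to the shape and total exposure to the rate, giving Gamma(78, 27).
The posterior predictive for a window of length T is Negative Binomial with variance T·α'·(β'+T)/β'² = 8·78·35/729 = 7280/243.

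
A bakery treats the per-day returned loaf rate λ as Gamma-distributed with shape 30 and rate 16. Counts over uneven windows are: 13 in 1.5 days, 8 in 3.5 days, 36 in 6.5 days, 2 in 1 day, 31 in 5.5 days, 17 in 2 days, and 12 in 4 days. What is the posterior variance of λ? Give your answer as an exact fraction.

Total count: 13 + 8 + 36 + 2 + 31 + 17 + 12 = 119.
Total exposure: 1.5 + 3.5 + 6.5 + 1 + 5.5 + 2 + 4 = 24 days.
Conjugate update: add total count to the shape and total exposure to the rate, giving Gamma(149, 40).
Posterior variance = α'/β'² = 149/1600.

149/1600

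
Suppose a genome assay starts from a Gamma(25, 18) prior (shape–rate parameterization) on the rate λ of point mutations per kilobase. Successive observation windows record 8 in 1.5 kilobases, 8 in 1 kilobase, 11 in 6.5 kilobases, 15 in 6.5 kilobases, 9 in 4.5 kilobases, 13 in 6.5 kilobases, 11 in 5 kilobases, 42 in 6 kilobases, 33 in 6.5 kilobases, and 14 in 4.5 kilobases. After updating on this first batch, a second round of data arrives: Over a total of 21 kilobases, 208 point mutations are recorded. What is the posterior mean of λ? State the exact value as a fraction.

Total count: 8 + 8 + 11 + 15 + 9 + 13 + 11 + 42 + 33 + 14 = 164.
Total exposure: 1.5 + 1 + 6.5 + 6.5 + 4.5 + 6.5 + 5 + 6 + 6.5 + 4.5 = 48.5 kilobases.
After the first batch: Gamma(25 + 164, 18 + 48.5) = Gamma(189, 133/2).
Total count 208 over total exposure 21 kilobases.
After the second batch: Gamma(189 + 208, 133/2 + 21) = Gamma(397, 175/2).
Posterior mean = α'/β' = 397/(175/2) = 794/175.

794/175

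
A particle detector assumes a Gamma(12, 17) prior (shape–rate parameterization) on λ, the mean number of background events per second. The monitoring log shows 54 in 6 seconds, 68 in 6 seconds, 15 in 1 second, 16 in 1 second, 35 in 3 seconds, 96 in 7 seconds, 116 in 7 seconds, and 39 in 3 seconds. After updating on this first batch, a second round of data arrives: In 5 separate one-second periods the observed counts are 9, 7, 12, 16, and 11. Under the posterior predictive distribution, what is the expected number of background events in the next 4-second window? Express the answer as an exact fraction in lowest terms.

253/7

Total count: 54 + 68 + 15 + 16 + 35 + 96 + 116 + 39 = 439.
Total exposure: 6 + 6 + 1 + 1 + 3 + 7 + 7 + 3 = 34 seconds.
After the first batch: Gamma(12 + 439, 17 + 34) = Gamma(451, 51).
Total count: 9 + 7 + 12 + 16 + 11 = 55.
Total exposure: 5 seconds.
After the second batch: Gamma(451 + 55, 51 + 5) = Gamma(506, 56).
Predictive mean over a 4-second window = T·E[λ|data] = 4·506/56 = 253/7.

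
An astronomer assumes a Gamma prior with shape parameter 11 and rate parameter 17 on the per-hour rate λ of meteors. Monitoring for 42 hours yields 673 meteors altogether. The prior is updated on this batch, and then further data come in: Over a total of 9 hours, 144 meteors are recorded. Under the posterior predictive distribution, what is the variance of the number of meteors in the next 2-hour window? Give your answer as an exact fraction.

Total count 673 over total exposure 42 hours.
After the first batch: Gamma(11 + 673, 17 + 42) = Gamma(684, 59).
Total count 144 over total exposure 9 hours.
After the second batch: Gamma(684 + 144, 59 + 9) = Gamma(828, 68).
The posterior predictive for a window of length T is Negative Binomial with variance T·α'·(β'+T)/β'² = 2·828·70/4624 = 7245/289.

7245/289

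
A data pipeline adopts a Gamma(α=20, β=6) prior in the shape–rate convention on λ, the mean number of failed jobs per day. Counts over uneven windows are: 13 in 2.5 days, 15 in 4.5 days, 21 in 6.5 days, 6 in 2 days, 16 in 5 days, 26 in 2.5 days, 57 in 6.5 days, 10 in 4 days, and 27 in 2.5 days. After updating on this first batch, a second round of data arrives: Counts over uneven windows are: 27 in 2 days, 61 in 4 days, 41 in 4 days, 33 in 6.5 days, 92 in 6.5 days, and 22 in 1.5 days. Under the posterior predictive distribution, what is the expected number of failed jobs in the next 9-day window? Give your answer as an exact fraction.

Total count: 13 + 15 + 21 + 6 + 16 + 26 + 57 + 10 + 27 = 191.
Total exposure: 2.5 + 4.5 + 6.5 + 2 + 5 + 2.5 + 6.5 + 4 + 2.5 = 36 days.
After the first batch: Gamma(20 + 191, 6 + 36) = Gamma(211, 42).
Total count: 27 + 61 + 41 + 33 + 92 + 22 = 276.
Total exposure: 2 + 4 + 4 + 6.5 + 6.5 + 1.5 = 24.5 days.
After the second batch: Gamma(211 + 276, 42 + 24.5) = Gamma(487, 133/2).
Predictive mean over a 9-day window = T·E[λ|data] = 9·487/(133/2) = 8766/133.

8766/133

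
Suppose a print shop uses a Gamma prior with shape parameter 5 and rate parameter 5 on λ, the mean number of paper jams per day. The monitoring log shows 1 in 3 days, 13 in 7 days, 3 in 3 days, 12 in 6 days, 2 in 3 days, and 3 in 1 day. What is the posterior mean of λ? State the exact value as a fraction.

Total count: 1 + 13 + 3 + 12 + 2 + 3 = 34.
Total exposure: 3 + 7 + 3 + 6 + 3 + 1 = 23 days.
The Gamma prior is conjugate for the Poisson rate, so λ | data ~ Gamma(5+34, 5+23) = Gamma(39, 28).
Posterior mean = α'/β' = 39/28.

39/28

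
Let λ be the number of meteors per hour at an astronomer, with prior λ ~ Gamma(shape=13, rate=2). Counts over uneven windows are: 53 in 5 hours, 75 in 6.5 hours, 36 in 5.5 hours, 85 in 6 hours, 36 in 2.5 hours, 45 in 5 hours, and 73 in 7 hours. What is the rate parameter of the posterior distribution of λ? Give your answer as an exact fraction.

79/2

Total count: 53 + 75 + 36 + 85 + 36 + 45 + 73 = 403.
Total exposure: 5 + 6.5 + 5.5 + 6 + 2.5 + 5 + 7 = 37.5 hours.
By Gamma–Poisson conjugacy, the posterior is Gamma(α + Σx, β + Σt) = Gamma(13 + 403, 2 + 37.5) = Gamma(416, 79/2).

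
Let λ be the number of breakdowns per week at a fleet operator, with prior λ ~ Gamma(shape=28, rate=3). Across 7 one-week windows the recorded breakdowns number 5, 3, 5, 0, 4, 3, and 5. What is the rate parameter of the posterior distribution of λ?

10

Total count: 5 + 3 + 5 + 0 + 4 + 3 + 5 = 25.
Total exposure: 7 weeks.
Posterior: α' = 28 + 25 = 53, β' = 3 + 7 = 10.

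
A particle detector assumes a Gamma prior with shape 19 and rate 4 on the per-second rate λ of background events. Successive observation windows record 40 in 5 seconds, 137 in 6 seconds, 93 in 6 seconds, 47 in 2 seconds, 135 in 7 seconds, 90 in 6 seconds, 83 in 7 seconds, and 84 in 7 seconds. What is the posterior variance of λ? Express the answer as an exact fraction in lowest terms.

182/625

Total count: 40 + 137 + 93 + 47 + 135 + 90 + 83 + 84 = 709.
Total exposure: 5 + 6 + 6 + 2 + 7 + 6 + 7 + 7 = 46 seconds.
By Gamma–Poisson conjugacy, the posterior is Gamma(α + Σx, β + Σt) = Gamma(19 + 709, 4 + 46) = Gamma(728, 50).
Posterior variance = α'/β'² = 728/2500 = 182/625.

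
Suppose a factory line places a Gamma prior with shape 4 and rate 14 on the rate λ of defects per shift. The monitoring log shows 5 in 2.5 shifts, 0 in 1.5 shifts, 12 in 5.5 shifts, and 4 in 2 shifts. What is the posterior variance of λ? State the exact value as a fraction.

Total count: 5 + 0 + 12 + 4 = 21.
Total exposure: 2.5 + 1.5 + 5.5 + 2 = 11.5 shifts.
Gamma(α, β) with Poisson data over total exposure Σt gives posterior Gamma(α+Σx, β+Σt) = Gamma(25, 51/2).
Posterior variance = α'/β'² = 25/(2601/4) = 100/2601.

100/2601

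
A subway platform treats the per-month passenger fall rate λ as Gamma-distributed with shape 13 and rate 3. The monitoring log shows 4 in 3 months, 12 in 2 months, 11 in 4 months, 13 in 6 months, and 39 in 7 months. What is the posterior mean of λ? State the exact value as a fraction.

92/25

Total count: 4 + 12 + 11 + 13 + 39 = 79.
Total exposure: 3 + 2 + 4 + 6 + 7 = 22 months.
By Gamma–Poisson conjugacy, the posterior is Gamma(α + Σx, β + Σt) = Gamma(13 + 79, 3 + 22) = Gamma(92, 25).
Posterior mean = α'/β' = 92/25.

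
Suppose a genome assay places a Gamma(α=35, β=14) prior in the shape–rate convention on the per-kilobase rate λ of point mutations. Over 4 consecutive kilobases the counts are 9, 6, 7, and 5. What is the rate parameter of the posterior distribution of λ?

18

Total count: 9 + 6 + 7 + 5 = 27.
Total exposure: 4 kilobases.
Gamma(α, β) with Poisson data over total exposure Σt gives posterior Gamma(α+Σx, β+Σt) = Gamma(62, 18).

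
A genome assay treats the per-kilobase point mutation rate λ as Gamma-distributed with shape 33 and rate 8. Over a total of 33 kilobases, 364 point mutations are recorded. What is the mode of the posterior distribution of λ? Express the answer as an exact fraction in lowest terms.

Total count 364 over total exposure 33 kilobases.
Posterior: α' = 33 + 364 = 397, β' = 8 + 33 = 41.
Posterior mode = (α'−1)/β' = 396/41.

396/41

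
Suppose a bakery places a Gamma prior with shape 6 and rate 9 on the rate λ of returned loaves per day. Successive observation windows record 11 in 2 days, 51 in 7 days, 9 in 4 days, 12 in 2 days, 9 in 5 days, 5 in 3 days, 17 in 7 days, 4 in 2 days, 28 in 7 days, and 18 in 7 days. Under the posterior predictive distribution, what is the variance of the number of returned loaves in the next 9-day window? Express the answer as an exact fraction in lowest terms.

Total count: 11 + 51 + 9 + 12 + 9 + 5 + 17 + 4 + 28 + 18 = 164.
Total exposure: 2 + 7 + 4 + 2 + 5 + 3 + 7 + 2 + 7 + 7 = 46 days.
Gamma(α, β) with Poisson data over total exposure Σt gives posterior Gamma(α+Σx, β+Σt) = Gamma(170, 55).
The posterior predictive for a window of length T is Negative Binomial with variance T·α'·(β'+T)/β'² = 9·170·64/3025 = 19584/605.

19584/605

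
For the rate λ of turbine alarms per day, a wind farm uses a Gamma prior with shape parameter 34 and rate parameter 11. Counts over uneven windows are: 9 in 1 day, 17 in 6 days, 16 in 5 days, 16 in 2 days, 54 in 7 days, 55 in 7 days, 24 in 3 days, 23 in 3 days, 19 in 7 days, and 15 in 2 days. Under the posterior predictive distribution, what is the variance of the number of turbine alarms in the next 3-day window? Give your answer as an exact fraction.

Total count: 9 + 17 + 16 + 16 + 54 + 55 + 24 + 23 + 19 + 15 = 248.
Total exposure: 1 + 6 + 5 + 2 + 7 + 7 + 3 + 3 + 7 + 2 = 43 days.
The Gamma prior is conjugate for the Poisson rate, so λ | data ~ Gamma(34+248, 11+43) = Gamma(282, 54).
The posterior predictive for a window of length T is Negative Binomial with variance T·α'·(β'+T)/β'² = 3·282·57/2916 = 893/54.

893/54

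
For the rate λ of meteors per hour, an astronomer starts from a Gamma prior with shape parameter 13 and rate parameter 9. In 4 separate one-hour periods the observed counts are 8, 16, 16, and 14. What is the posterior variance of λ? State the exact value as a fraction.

67/169

Total count: 8 + 16 + 16 + 14 = 54.
Total exposure: 4 hours.
Gamma(α, β) with Poisson data over total exposure Σt gives posterior Gamma(α+Σx, β+Σt) = Gamma(67, 13).
Posterior variance = α'/β'² = 67/169.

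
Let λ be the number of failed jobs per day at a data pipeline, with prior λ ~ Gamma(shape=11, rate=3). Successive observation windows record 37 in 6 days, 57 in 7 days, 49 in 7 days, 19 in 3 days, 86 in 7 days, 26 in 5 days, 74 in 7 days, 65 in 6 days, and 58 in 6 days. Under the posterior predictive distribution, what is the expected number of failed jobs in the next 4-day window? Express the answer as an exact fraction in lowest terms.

Total count: 37 + 57 + 49 + 19 + 86 + 26 + 74 + 65 + 58 = 471.
Total exposure: 6 + 7 + 7 + 3 + 7 + 5 + 7 + 6 + 6 = 54 days.
By Gamma–Poisson conjugacy, the posterior is Gamma(α + Σx, β + Σt) = Gamma(11 + 471, 3 + 54) = Gamma(482, 57).
Predictive mean over a 4-day window = T·E[λ|data] = 4·482/57 = 1928/57.

1928/57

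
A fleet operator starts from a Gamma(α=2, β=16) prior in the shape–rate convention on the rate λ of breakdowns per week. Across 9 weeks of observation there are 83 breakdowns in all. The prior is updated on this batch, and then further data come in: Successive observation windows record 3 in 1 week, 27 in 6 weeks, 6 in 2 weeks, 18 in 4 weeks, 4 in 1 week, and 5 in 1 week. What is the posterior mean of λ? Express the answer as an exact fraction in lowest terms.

Total count 83 over total exposure 9 weeks.
After the first batch: Gamma(2 + 83, 16 + 9) = Gamma(85, 25).
Total count: 3 + 27 + 6 + 18 + 4 + 5 = 63.
Total exposure: 1 + 6 + 2 + 4 + 1 + 1 = 15 weeks.
After the second batch: Gamma(85 + 63, 25 + 15) = Gamma(148, 40).
Posterior mean = α'/β' = 148/40 = 37/10.

37/10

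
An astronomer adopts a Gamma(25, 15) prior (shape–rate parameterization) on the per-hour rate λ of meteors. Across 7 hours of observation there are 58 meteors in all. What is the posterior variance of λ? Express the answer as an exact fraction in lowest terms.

Total count 58 over total exposure 7 hours.
The Gamma prior is conjugate for the Poisson rate, so λ | data ~ Gamma(25+58, 15+7) = Gamma(83, 22).
Posterior variance = α'/β'² = 83/484.

83/484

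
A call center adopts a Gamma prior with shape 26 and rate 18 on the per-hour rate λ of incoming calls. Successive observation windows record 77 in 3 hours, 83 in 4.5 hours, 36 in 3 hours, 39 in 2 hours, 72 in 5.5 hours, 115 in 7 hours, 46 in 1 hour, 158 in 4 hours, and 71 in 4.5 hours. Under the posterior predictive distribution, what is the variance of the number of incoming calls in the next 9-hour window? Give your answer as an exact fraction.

Total count: 77 + 83 + 36 + 39 + 72 + 115 + 46 + 158 + 71 = 697.
Total exposure: 3 + 4.5 + 3 + 2 + 5.5 + 7 + 1 + 4 + 4.5 = 34.5 hours.
By Gamma–Poisson conjugacy, the posterior is Gamma(α + Σx, β + Σt) = Gamma(26 + 697, 18 + 34.5) = Gamma(723, 105/2).
The posterior predictive for a window of length T is Negative Binomial with variance T·α'·(β'+T)/β'² = 9·723·(123/2)/(11025/4) = 177858/1225.

177858/1225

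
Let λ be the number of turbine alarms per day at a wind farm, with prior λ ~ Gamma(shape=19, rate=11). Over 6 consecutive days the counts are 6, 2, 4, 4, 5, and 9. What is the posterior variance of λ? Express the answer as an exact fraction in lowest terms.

49/289

Total count: 6 + 2 + 4 + 4 + 5 + 9 = 30.
Total exposure: 6 days.
Conjugate update: add total count to the shape and total exposure to the rate, giving Gamma(49, 17).
Posterior variance = α'/β'² = 49/289.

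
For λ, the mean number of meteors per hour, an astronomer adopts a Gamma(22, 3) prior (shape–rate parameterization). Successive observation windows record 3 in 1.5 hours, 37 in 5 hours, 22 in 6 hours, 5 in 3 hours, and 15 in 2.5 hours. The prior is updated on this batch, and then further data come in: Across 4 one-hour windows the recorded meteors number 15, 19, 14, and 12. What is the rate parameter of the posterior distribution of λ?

Total count: 3 + 37 + 22 + 5 + 15 = 82.
Total exposure: 1.5 + 5 + 6 + 3 + 2.5 = 18 hours.
After the first batch: Gamma(22 + 82, 3 + 18) = Gamma(104, 21).
Total count: 15 + 19 + 14 + 12 = 60.
Total exposure: 4 hours.
After the second batch: Gamma(104 + 60, 21 + 4) = Gamma(164, 25).

25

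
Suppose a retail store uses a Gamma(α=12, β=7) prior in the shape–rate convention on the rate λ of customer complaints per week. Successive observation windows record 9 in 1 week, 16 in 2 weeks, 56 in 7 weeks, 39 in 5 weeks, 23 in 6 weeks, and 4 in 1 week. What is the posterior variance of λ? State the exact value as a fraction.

159/841

Total count: 9 + 16 + 56 + 39 + 23 + 4 = 147.
Total exposure: 1 + 2 + 7 + 5 + 6 + 1 = 22 weeks.
Gamma(α, β) with Poisson data over total exposure Σt gives posterior Gamma(α+Σx, β+Σt) = Gamma(159, 29).
Posterior variance = α'/β'² = 159/841.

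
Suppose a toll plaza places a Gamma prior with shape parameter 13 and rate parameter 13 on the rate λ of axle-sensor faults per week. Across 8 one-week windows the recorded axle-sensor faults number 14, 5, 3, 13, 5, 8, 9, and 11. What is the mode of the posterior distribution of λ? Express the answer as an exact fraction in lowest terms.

80/21

Total count: 14 + 5 + 3 + 13 + 5 + 8 + 9 + 11 = 68.
Total exposure: 8 weeks.
Posterior: α' = 13 + 68 = 81, β' = 13 + 8 = 21.
Posterior mode = (α'−1)/β' = 80/21.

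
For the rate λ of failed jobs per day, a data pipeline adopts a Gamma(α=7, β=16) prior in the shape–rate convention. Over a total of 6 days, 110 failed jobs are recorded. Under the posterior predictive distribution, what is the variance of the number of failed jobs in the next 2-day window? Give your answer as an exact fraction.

1404/121

Total count 110 over total exposure 6 days.
Gamma(α, β) with Poisson data over total exposure Σt gives posterior Gamma(α+Σx, β+Σt) = Gamma(117, 22).
The posterior predictive for a window of length T is Negative Binomial with variance T·α'·(β'+T)/β'² = 2·117·24/484 = 1404/121.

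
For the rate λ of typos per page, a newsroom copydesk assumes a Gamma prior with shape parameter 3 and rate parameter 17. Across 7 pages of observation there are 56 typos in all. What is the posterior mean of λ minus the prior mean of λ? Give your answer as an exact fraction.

Total count 56 over total exposure 7 pages.
By Gamma–Poisson conjugacy, the posterior is Gamma(α + Σx, β + Σt) = Gamma(3 + 56, 17 + 7) = Gamma(59, 24).
Posterior mean = 59/24 = 59/24; prior mean = 3/17 = 3/17. Difference = 59/24 − 3/17 = 931/408.

931/408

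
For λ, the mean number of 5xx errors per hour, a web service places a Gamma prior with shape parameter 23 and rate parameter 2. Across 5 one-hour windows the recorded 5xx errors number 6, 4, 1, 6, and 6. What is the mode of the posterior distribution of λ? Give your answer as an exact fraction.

Total count: 6 + 4 + 1 + 6 + 6 = 23.
Total exposure: 5 hours.
Gamma(α, β) with Poisson data over total exposure Σt gives posterior Gamma(α+Σx, β+Σt) = Gamma(46, 7).
Posterior mode = (α'−1)/β' = 45/7.

45/7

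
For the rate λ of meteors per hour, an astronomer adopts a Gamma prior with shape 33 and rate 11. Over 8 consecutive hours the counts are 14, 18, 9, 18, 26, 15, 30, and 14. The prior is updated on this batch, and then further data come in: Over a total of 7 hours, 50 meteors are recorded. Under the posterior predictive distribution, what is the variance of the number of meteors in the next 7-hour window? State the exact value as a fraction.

Total count: 14 + 18 + 9 + 18 + 26 + 15 + 30 + 14 = 144.
Total exposure: 8 hours.
After the first batch: Gamma(33 + 144, 11 + 8) = Gamma(177, 19).
Total count 50 over total exposure 7 hours.
After the second batch: Gamma(177 + 50, 19 + 7) = Gamma(227, 26).
The posterior predictive for a window of length T is Negative Binomial with variance T·α'·(β'+T)/β'² = 7·227·33/676 = 52437/676.

52437/676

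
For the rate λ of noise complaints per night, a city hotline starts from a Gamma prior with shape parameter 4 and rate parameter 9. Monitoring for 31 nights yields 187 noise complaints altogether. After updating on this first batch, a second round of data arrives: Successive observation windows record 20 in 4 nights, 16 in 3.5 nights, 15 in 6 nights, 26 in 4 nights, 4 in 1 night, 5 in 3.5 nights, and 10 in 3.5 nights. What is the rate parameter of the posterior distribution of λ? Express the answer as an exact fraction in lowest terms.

131/2

Total count 187 over total exposure 31 nights.
After the first batch: Gamma(4 + 187, 9 + 31) = Gamma(191, 40).
Total count: 20 + 16 + 15 + 26 + 4 + 5 + 10 = 96.
Total exposure: 4 + 3.5 + 6 + 4 + 1 + 3.5 + 3.5 = 25.5 nights.
After the second batch: Gamma(191 + 96, 40 + 25.5) = Gamma(287, 131/2).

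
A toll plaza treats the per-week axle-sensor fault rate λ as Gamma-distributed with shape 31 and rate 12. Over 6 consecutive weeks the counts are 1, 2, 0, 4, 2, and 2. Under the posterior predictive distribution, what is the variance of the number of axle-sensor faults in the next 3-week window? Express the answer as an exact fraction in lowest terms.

Total count: 1 + 2 + 0 + 4 + 2 + 2 = 11.
Total exposure: 6 weeks.
Posterior: α' = 31 + 11 = 42, β' = 12 + 6 = 18.
The posterior predictive for a window of length T is Negative Binomial with variance T·α'·(β'+T)/β'² = 3·42·21/324 = 49/6.

49/6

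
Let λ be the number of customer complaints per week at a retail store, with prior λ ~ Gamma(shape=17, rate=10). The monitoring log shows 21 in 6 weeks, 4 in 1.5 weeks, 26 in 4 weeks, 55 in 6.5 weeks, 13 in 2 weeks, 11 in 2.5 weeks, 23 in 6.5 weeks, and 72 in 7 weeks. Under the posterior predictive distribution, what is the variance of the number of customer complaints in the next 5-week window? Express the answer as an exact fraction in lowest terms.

Total count: 21 + 4 + 26 + 55 + 13 + 11 + 23 + 72 = 225.
Total exposure: 6 + 1.5 + 4 + 6.5 + 2 + 2.5 + 6.5 + 7 = 36 weeks.
Conjugate update: add total count to the shape and total exposure to the rate, giving Gamma(242, 46).
The posterior predictive for a window of length T is Negative Binomial with variance T·α'·(β'+T)/β'² = 5·242·51/2116 = 30855/1058.

30855/1058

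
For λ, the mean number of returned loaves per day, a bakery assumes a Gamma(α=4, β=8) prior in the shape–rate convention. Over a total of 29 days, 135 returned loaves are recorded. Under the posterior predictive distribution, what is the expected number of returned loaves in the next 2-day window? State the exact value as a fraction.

Total count 135 over total exposure 29 days.
By Gamma–Poisson conjugacy, the posterior is Gamma(α + Σx, β + Σt) = Gamma(4 + 135, 8 + 29) = Gamma(139, 37).
Predictive mean over a 2-day window = T·E[λ|data] = 2·139/37 = 278/37.

278/37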